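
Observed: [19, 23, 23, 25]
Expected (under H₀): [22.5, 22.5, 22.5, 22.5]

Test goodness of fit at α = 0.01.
Chi-square goodness of fit test:
H₀: observed counts match expected distribution
H₁: observed counts differ from expected distribution
df = k - 1 = 3
χ² = Σ(O - E)²/E
   = (19 - 22.5)²/22.5 + (23 - 22.5)²/22.5 + (23 - 22.5)²/22.5 + (25 - 22.5)²/22.5
   = 0.544 + 0.011 + 0.011 + 0.278
   = 0.84
p-value = 0.8388

Since p-value > α = 0.01, we fail to reject H₀.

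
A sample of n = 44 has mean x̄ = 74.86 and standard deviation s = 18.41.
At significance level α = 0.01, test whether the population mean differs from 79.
One-sample t-test:
H₀: μ = 79
H₁: μ ≠ 79
df = n - 1 = 43
t = (x̄ - μ₀) / (s/√n) = (74.86 - 79) / (18.41/√44) = -1.492
p-value = 0.1431

Since p-value > α = 0.01, we fail to reject H₀.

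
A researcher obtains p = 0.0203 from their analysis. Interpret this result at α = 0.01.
Since p = 0.0203 > α = 0.01, fail to reject H₀.
There is insufficient evidence to reject the null hypothesis; the result is not statistically significant at the 0.01 level.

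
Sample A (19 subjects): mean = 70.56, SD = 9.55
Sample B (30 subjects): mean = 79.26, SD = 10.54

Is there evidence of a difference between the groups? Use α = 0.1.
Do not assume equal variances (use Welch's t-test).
Welch's two-sample t-test:
H₀: μ₁ = μ₂
H₁: μ₁ ≠ μ₂
s₁²/n₁ = 9.55²/19 = 4.8001,  s₂²/n₂ = 10.54²/30 = 3.7031
SE = √(s₁²/n₁ + s₂²/n₂) = √(4.8001 + 3.7031) = 2.9160
df (Welch-Satterthwaite) = (s₁²/n₁ + s₂²/n₂)² / [(s₁²/n₁)²/(n₁-1) + (s₂²/n₂)²/(n₂-1)] ≈ 41.25
t = (x̄₁ - x̄₂) / SE = (70.56 - 79.26) / 2.9160 = -8.70 / 2.9160 = -2.984
p-value = 0.0048

Since p-value < α = 0.1, we reject H₀.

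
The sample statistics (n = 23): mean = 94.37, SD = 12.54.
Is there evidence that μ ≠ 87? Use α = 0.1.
One-sample t-test:
H₀: μ = 87
H₁: μ ≠ 87
df = n - 1 = 22
t = (x̄ - μ₀) / (s/√n) = (94.37 - 87) / (12.54/√23) = 2.819
p-value = 0.0100

Since p-value < α = 0.1, we reject H₀.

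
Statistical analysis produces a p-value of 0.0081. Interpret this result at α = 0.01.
Since p = 0.0081 < α = 0.01, reject H₀.
There is sufficient evidence to reject the null hypothesis; the result is statistically significant at the 0.01 level.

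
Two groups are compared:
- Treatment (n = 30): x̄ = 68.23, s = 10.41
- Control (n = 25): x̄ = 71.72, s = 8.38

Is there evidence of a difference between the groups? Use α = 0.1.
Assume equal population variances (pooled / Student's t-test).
Student's two-sample t-test (equal variances):
H₀: μ₁ = μ₂
H₁: μ₁ ≠ μ₂
df = n₁ + n₂ - 2 = 53
Pooled variance s_p² = [(n₁-1)s₁² + (n₂-1)s₂²] / (n₁ + n₂ - 2) = [(29)(10.41²) + (24)(8.38²)] / 53 = 91.0955
SE = √(s_p²(1/n₁ + 1/n₂)) = √(91.0955 × (1/30 + 1/25)) = 2.5846
t = (x̄₁ - x̄₂) / SE = (68.23 - 71.72) / 2.5846 = -3.49 / 2.5846 = -1.350
p-value = 0.1827

Since p-value > α = 0.1, we fail to reject H₀.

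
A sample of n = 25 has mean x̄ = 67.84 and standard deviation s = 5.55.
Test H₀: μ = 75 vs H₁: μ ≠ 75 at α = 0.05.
One-sample t-test:
H₀: μ = 75
H₁: μ ≠ 75
df = n - 1 = 24
t = (x̄ - μ₀) / (s/√n) = (67.84 - 75) / (5.55/√25) = -6.450
p-value < 0.0001

Since p-value < α = 0.05, we reject H₀.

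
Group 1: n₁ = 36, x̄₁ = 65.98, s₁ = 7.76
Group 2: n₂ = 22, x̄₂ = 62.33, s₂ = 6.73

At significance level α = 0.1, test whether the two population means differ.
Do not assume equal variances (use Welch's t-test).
Welch's two-sample t-test:
H₀: μ₁ = μ₂
H₁: μ₁ ≠ μ₂
s₁²/n₁ = 7.76²/36 = 1.6727,  s₂²/n₂ = 6.73²/22 = 2.0588
SE = √(s₁²/n₁ + s₂²/n₂) = √(1.6727 + 2.0588) = 1.9317
df (Welch-Satterthwaite) = (s₁²/n₁ + s₂²/n₂)² / [(s₁²/n₁)²/(n₁-1) + (s₂²/n₂)²/(n₂-1)] ≈ 49.41
t = (x̄₁ - x̄₂) / SE = (65.98 - 62.33) / 1.9317 = 3.65 / 1.9317 = 1.890
p-value = 0.0647

Since p-value < α = 0.1, we reject H₀.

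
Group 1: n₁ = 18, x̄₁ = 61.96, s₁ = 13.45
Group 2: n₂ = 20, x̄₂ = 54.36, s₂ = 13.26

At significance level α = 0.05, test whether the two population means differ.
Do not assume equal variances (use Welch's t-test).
Welch's two-sample t-test:
H₀: μ₁ = μ₂
H₁: μ₁ ≠ μ₂
s₁²/n₁ = 13.45²/18 = 10.0501,  s₂²/n₂ = 13.26²/20 = 8.7914
SE = √(s₁²/n₁ + s₂²/n₂) = √(10.0501 + 8.7914) = 4.3407
df (Welch-Satterthwaite) = (s₁²/n₁ + s₂²/n₂)² / [(s₁²/n₁)²/(n₁-1) + (s₂²/n₂)²/(n₂-1)] ≈ 35.47
t = (x̄₁ - x̄₂) / SE = (61.96 - 54.36) / 4.3407 = 7.60 / 4.3407 = 1.751
p-value = 0.0886

Since p-value > α = 0.05, we fail to reject H₀.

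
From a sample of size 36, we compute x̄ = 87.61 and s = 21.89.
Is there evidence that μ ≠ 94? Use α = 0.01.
One-sample t-test:
H₀: μ = 94
H₁: μ ≠ 94
df = n - 1 = 35
t = (x̄ - μ₀) / (s/√n) = (87.61 - 94) / (21.89/√36) = -1.751
p-value = 0.0886

Since p-value > α = 0.01, we fail to reject H₀.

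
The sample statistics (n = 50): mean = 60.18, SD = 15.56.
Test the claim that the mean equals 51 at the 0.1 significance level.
One-sample t-test:
H₀: μ = 51
H₁: μ ≠ 51
df = n - 1 = 49
t = (x̄ - μ₀) / (s/√n) = (60.18 - 51) / (15.56/√50) = 4.172
p-value = 0.0001

Since p-value < α = 0.1, we reject H₀.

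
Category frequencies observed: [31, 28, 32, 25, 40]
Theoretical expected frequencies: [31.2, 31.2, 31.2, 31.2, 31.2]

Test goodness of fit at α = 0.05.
Chi-square goodness of fit test:
H₀: observed counts match expected distribution
H₁: observed counts differ from expected distribution
df = k - 1 = 4
χ² = Σ(O - E)²/E
   = (31 - 31.2)²/31.2 + (28 - 31.2)²/31.2 + (32 - 31.2)²/31.2 + (25 - 31.2)²/31.2 + (40 - 31.2)²/31.2
   = 0.001 + 0.328 + 0.021 + 1.232 + 2.482
   = 4.06
p-value = 0.3974

Since p-value > α = 0.05, we fail to reject H₀.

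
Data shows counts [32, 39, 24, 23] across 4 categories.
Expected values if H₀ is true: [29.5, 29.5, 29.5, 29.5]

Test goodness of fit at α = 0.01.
Chi-square goodness of fit test:
H₀: observed counts match expected distribution
H₁: observed counts differ from expected distribution
df = k - 1 = 3
χ² = Σ(O - E)²/E
   = (32 - 29.5)²/29.5 + (39 - 29.5)²/29.5 + (24 - 29.5)²/29.5 + (23 - 29.5)²/29.5
   = 0.212 + 3.059 + 1.025 + 1.432
   = 5.73
p-value = 0.1256

Since p-value > α = 0.01, we fail to reject H₀.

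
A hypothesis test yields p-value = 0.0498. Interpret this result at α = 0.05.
Since p = 0.0498 < α = 0.05, reject H₀.
There is sufficient evidence to reject the null hypothesis; the result is statistically significant at the 0.05 level.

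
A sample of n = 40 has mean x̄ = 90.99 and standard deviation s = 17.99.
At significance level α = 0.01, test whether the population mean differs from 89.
One-sample t-test:
H₀: μ = 89
H₁: μ ≠ 89
df = n - 1 = 39
t = (x̄ - μ₀) / (s/√n) = (90.99 - 89) / (17.99/√40) = 0.700
p-value = 0.4883

Since p-value > α = 0.01, we fail to reject H₀.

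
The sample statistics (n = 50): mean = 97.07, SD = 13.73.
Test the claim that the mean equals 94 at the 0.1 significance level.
One-sample t-test:
H₀: μ = 94
H₁: μ ≠ 94
df = n - 1 = 49
t = (x̄ - μ₀) / (s/√n) = (97.07 - 94) / (13.73/√50) = 1.581
p-value = 0.1203

Since p-value > α = 0.1, we fail to reject H₀.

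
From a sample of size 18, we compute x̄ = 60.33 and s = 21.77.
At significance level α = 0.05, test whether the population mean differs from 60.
One-sample t-test:
H₀: μ = 60
H₁: μ ≠ 60
df = n - 1 = 17
t = (x̄ - μ₀) / (s/√n) = (60.33 - 60) / (21.77/√18) = 0.064
p-value = 0.9495

Since p-value > α = 0.05, we fail to reject H₀.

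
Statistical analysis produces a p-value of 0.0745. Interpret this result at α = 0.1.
Since p = 0.0745 < α = 0.1, reject H₀.
There is sufficient evidence to reject the null hypothesis; the result is statistically significant at the 0.1 level.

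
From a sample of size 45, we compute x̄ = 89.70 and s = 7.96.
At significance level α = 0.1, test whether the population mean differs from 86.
One-sample t-test:
H₀: μ = 86
H₁: μ ≠ 86
df = n - 1 = 44
t = (x̄ - μ₀) / (s/√n) = (89.70 - 86) / (7.96/√45) = 3.118
p-value = 0.0032

Since p-value < α = 0.1, we reject H₀.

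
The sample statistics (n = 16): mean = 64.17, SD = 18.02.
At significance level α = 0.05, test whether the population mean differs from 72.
One-sample t-test:
H₀: μ = 72
H₁: μ ≠ 72
df = n - 1 = 15
t = (x̄ - μ₀) / (s/√n) = (64.17 - 72) / (18.02/√16) = -1.738
p-value = 0.1027

Since p-value > α = 0.05, we fail to reject H₀.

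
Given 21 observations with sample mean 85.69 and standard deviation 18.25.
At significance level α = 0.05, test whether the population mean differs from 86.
One-sample t-test:
H₀: μ = 86
H₁: μ ≠ 86
df = n - 1 = 20
t = (x̄ - μ₀) / (s/√n) = (85.69 - 86) / (18.25/√21) = -0.078
p-value = 0.9387

Since p-value > α = 0.05, we fail to reject H₀.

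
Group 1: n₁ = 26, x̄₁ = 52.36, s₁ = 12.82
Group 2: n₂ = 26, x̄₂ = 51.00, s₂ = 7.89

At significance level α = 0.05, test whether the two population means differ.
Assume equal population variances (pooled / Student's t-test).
Student's two-sample t-test (equal variances):
H₀: μ₁ = μ₂
H₁: μ₁ ≠ μ₂
df = n₁ + n₂ - 2 = 50
Pooled variance s_p² = [(n₁-1)s₁² + (n₂-1)s₂²] / (n₁ + n₂ - 2) = [(25)(12.82²) + (25)(7.89²)] / 50 = 113.3023
SE = √(s_p²(1/n₁ + 1/n₂)) = √(113.3023 × (1/26 + 1/26)) = 2.9522
t = (x̄₁ - x̄₂) / SE = (52.36 - 51.00) / 2.9522 = 1.36 / 2.9522 = 0.461
p-value = 0.6470

Since p-value > α = 0.05, we fail to reject H₀.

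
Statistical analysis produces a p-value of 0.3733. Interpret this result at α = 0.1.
Since p = 0.3733 > α = 0.1, fail to reject H₀.
There is insufficient evidence to reject the null hypothesis; the result is not statistically significant at the 0.1 level.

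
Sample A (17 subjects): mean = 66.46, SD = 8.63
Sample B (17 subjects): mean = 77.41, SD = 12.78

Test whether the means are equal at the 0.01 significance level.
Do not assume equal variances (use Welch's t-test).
Welch's two-sample t-test:
H₀: μ₁ = μ₂
H₁: μ₁ ≠ μ₂
s₁²/n₁ = 8.63²/17 = 4.3810,  s₂²/n₂ = 12.78²/17 = 9.6076
SE = √(s₁²/n₁ + s₂²/n₂) = √(4.3810 + 9.6076) = 3.7401
df (Welch-Satterthwaite) = (s₁²/n₁ + s₂²/n₂)² / [(s₁²/n₁)²/(n₁-1) + (s₂²/n₂)²/(n₂-1)] ≈ 28.08
t = (x̄₁ - x̄₂) / SE = (66.46 - 77.41) / 3.7401 = -10.95 / 3.7401 = -2.928
p-value = 0.0067

Since p-value < α = 0.01, we reject H₀.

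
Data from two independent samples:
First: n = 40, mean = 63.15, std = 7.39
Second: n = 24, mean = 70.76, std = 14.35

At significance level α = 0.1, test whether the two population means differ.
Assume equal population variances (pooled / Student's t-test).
Student's two-sample t-test (equal variances):
H₀: μ₁ = μ₂
H₁: μ₁ ≠ μ₂
df = n₁ + n₂ - 2 = 62
Pooled variance s_p² = [(n₁-1)s₁² + (n₂-1)s₂²] / (n₁ + n₂ - 2) = [(39)(7.39²) + (23)(14.35²)] / 62 = 110.7434
SE = √(s_p²(1/n₁ + 1/n₂)) = √(110.7434 × (1/40 + 1/24)) = 2.7171
t = (x̄₁ - x̄₂) / SE = (63.15 - 70.76) / 2.7171 = -7.61 / 2.7171 = -2.801
p-value = 0.0068

Since p-value < α = 0.1, we reject H₀.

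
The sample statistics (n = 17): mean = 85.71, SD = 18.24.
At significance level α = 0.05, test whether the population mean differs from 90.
One-sample t-test:
H₀: μ = 90
H₁: μ ≠ 90
df = n - 1 = 16
t = (x̄ - μ₀) / (s/√n) = (85.71 - 90) / (18.24/√17) = -0.970
p-value = 0.3466

Since p-value > α = 0.05, we fail to reject H₀.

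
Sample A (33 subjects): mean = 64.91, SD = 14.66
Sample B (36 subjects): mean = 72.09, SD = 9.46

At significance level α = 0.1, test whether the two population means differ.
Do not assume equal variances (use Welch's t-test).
Welch's two-sample t-test:
H₀: μ₁ = μ₂
H₁: μ₁ ≠ μ₂
s₁²/n₁ = 14.66²/33 = 6.5126,  s₂²/n₂ = 9.46²/36 = 2.4859
SE = √(s₁²/n₁ + s₂²/n₂) = √(6.5126 + 2.4859) = 2.9997
df (Welch-Satterthwaite) = (s₁²/n₁ + s₂²/n₂)² / [(s₁²/n₁)²/(n₁-1) + (s₂²/n₂)²/(n₂-1)] ≈ 53.91
t = (x̄₁ - x̄₂) / SE = (64.91 - 72.09) / 2.9997 = -7.18 / 2.9997 = -2.394
p-value = 0.0202

Since p-value < α = 0.1, we reject H₀.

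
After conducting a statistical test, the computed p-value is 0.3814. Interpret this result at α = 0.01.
Since p = 0.3814 > α = 0.01, fail to reject H₀.
There is insufficient evidence to reject the null hypothesis; the result is not statistically significant at the 0.01 level.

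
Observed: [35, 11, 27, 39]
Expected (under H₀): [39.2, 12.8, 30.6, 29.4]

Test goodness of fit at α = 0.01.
Chi-square goodness of fit test:
H₀: observed counts match expected distribution
H₁: observed counts differ from expected distribution
df = k - 1 = 3
χ² = Σ(O - E)²/E
   = (35 - 39.2)²/39.2 + (11 - 12.8)²/12.8 + (27 - 30.6)²/30.6 + (39 - 29.4)²/29.4
   = 0.450 + 0.253 + 0.424 + 3.135
   = 4.26
p-value = 0.2346

Since p-value > α = 0.01, we fail to reject H₀.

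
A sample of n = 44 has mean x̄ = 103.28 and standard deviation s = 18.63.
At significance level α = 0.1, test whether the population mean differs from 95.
One-sample t-test:
H₀: μ = 95
H₁: μ ≠ 95
df = n - 1 = 43
t = (x̄ - μ₀) / (s/√n) = (103.28 - 95) / (18.63/√44) = 2.948
p-value = 0.0052

Since p-value < α = 0.1, we reject H₀.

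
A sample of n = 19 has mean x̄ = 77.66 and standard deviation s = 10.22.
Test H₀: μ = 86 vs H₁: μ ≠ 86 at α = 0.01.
One-sample t-test:
H₀: μ = 86
H₁: μ ≠ 86
df = n - 1 = 18
t = (x̄ - μ₀) / (s/√n) = (77.66 - 86) / (10.22/√19) = -3.557
p-value = 0.0023

Since p-value < α = 0.01, we reject H₀.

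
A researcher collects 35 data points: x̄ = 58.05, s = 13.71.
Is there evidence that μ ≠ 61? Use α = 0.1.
One-sample t-test:
H₀: μ = 61
H₁: μ ≠ 61
df = n - 1 = 34
t = (x̄ - μ₀) / (s/√n) = (58.05 - 61) / (13.71/√35) = -1.273
p-value = 0.2117

Since p-value > α = 0.1, we fail to reject H₀.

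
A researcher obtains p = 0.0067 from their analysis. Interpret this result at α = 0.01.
Since p = 0.0067 < α = 0.01, reject H₀.
There is sufficient evidence to reject the null hypothesis; the result is statistically significant at the 0.01 level.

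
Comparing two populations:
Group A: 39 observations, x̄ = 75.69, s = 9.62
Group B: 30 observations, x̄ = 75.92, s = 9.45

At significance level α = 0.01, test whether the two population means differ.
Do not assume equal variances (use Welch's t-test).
Welch's two-sample t-test:
H₀: μ₁ = μ₂
H₁: μ₁ ≠ μ₂
s₁²/n₁ = 9.62²/39 = 2.3729,  s₂²/n₂ = 9.45²/30 = 2.9767
SE = √(s₁²/n₁ + s₂²/n₂) = √(2.3729 + 2.9767) = 2.3129
df (Welch-Satterthwaite) = (s₁²/n₁ + s₂²/n₂)² / [(s₁²/n₁)²/(n₁-1) + (s₂²/n₂)²/(n₂-1)] ≈ 63.07
t = (x̄₁ - x̄₂) / SE = (75.69 - 75.92) / 2.3129 = -0.23 / 2.3129 = -0.099
p-value = 0.9211

Since p-value > α = 0.01, we fail to reject H₀.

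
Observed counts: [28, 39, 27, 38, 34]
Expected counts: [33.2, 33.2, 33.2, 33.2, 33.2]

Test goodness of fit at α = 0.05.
Chi-square goodness of fit test:
H₀: observed counts match expected distribution
H₁: observed counts differ from expected distribution
df = k - 1 = 4
χ² = Σ(O - E)²/E
   = (28 - 33.2)²/33.2 + (39 - 33.2)²/33.2 + (27 - 33.2)²/33.2 + (38 - 33.2)²/33.2 + (34 - 33.2)²/33.2
   = 0.814 + 1.013 + 1.158 + 0.694 + 0.019
   = 3.70
p-value = 0.4483

Since p-value > α = 0.05, we fail to reject H₀.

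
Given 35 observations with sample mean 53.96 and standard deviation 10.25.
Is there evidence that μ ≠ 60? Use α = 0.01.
One-sample t-test:
H₀: μ = 60
H₁: μ ≠ 60
df = n - 1 = 34
t = (x̄ - μ₀) / (s/√n) = (53.96 - 60) / (10.25/√35) = -3.486
p-value = 0.0014

Since p-value < α = 0.01, we reject H₀.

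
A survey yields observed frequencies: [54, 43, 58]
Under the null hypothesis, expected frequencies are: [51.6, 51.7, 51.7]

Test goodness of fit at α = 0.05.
Chi-square goodness of fit test:
H₀: observed counts match expected distribution
H₁: observed counts differ from expected distribution
df = k - 1 = 2
χ² = Σ(O - E)²/E
   = (54 - 51.6)²/51.6 + (43 - 51.7)²/51.7 + (58 - 51.7)²/51.7
   = 0.112 + 1.464 + 0.768
   = 2.34
p-value = 0.3098

Since p-value > α = 0.05, we fail to reject H₀.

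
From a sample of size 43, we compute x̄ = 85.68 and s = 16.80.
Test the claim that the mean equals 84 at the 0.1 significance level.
One-sample t-test:
H₀: μ = 84
H₁: μ ≠ 84
df = n - 1 = 42
t = (x̄ - μ₀) / (s/√n) = (85.68 - 84) / (16.80/√43) = 0.656
p-value = 0.5156

Since p-value > α = 0.1, we fail to reject H₀.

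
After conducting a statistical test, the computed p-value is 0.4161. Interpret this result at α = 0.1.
Since p = 0.4161 > α = 0.1, fail to reject H₀.
There is insufficient evidence to reject the null hypothesis; the result is not statistically significant at the 0.1 level.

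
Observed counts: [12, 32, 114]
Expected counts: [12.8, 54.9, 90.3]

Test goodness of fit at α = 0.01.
Chi-square goodness of fit test:
H₀: observed counts match expected distribution
H₁: observed counts differ from expected distribution
df = k - 1 = 2
χ² = Σ(O - E)²/E
   = (12 - 12.8)²/12.8 + (32 - 54.9)²/54.9 + (114 - 90.3)²/90.3
   = 0.050 + 9.552 + 6.220
   = 15.82
p-value = 0.0004

Since p-value < α = 0.01, we reject H₀.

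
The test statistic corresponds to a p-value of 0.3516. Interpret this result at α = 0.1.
Since p = 0.3516 > α = 0.1, fail to reject H₀.
There is insufficient evidence to reject the null hypothesis; the result is not statistically significant at the 0.1 level.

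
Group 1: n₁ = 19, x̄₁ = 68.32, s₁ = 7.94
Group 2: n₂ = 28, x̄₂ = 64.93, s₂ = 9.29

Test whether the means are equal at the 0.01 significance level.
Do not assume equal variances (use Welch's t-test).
Welch's two-sample t-test:
H₀: μ₁ = μ₂
H₁: μ₁ ≠ μ₂
s₁²/n₁ = 7.94²/19 = 3.3181,  s₂²/n₂ = 9.29²/28 = 3.0823
SE = √(s₁²/n₁ + s₂²/n₂) = √(3.3181 + 3.0823) = 2.5299
df (Welch-Satterthwaite) = (s₁²/n₁ + s₂²/n₂)² / [(s₁²/n₁)²/(n₁-1) + (s₂²/n₂)²/(n₂-1)] ≈ 42.52
t = (x̄₁ - x̄₂) / SE = (68.32 - 64.93) / 2.5299 = 3.39 / 2.5299 = 1.340
p-value = 0.1874

Since p-value > α = 0.01, we fail to reject H₀.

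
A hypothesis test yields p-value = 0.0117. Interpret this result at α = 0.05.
Since p = 0.0117 < α = 0.05, reject H₀.
There is sufficient evidence to reject the null hypothesis; the result is statistically significant at the 0.05 level.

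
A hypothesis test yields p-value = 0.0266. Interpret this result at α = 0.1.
Since p = 0.0266 < α = 0.1, reject H₀.
There is sufficient evidence to reject the null hypothesis; the result is statistically significant at the 0.1 level.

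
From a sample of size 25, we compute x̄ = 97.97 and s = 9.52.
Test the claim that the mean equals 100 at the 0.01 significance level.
One-sample t-test:
H₀: μ = 100
H₁: μ ≠ 100
df = n - 1 = 24
t = (x̄ - μ₀) / (s/√n) = (97.97 - 100) / (9.52/√25) = -1.066
p-value = 0.2970

Since p-value > α = 0.01, we fail to reject H₀.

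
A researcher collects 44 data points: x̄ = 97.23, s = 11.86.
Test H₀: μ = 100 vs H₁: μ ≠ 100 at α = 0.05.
One-sample t-test:
H₀: μ = 100
H₁: μ ≠ 100
df = n - 1 = 43
t = (x̄ - μ₀) / (s/√n) = (97.23 - 100) / (11.86/√44) = -1.549
p-value = 0.1287

Since p-value > α = 0.05, we fail to reject H₀.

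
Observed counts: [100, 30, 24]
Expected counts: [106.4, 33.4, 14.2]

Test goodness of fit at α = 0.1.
Chi-square goodness of fit test:
H₀: observed counts match expected distribution
H₁: observed counts differ from expected distribution
df = k - 1 = 2
χ² = Σ(O - E)²/E
   = (100 - 106.4)²/106.4 + (30 - 33.4)²/33.4 + (24 - 14.2)²/14.2
   = 0.385 + 0.346 + 6.763
   = 7.49
p-value = 0.0236

Since p-value < α = 0.1, we reject H₀.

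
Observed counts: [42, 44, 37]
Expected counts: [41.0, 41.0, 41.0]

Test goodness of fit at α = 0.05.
Chi-square goodness of fit test:
H₀: observed counts match expected distribution
H₁: observed counts differ from expected distribution
df = k - 1 = 2
χ² = Σ(O - E)²/E
   = (42 - 41.0)²/41.0 + (44 - 41.0)²/41.0 + (37 - 41.0)²/41.0
   = 0.024 + 0.220 + 0.390
   = 0.63
p-value = 0.7283

Since p-value > α = 0.05, we fail to reject H₀.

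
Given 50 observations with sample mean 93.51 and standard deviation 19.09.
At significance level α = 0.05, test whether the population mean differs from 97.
One-sample t-test:
H₀: μ = 97
H₁: μ ≠ 97
df = n - 1 = 49
t = (x̄ - μ₀) / (s/√n) = (93.51 - 97) / (19.09/√50) = -1.293
p-value = 0.2022

Since p-value > α = 0.05, we fail to reject H₀.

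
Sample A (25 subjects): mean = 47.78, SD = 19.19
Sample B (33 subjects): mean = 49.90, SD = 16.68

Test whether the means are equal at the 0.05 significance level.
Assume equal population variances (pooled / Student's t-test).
Student's two-sample t-test (equal variances):
H₀: μ₁ = μ₂
H₁: μ₁ ≠ μ₂
df = n₁ + n₂ - 2 = 56
Pooled variance s_p² = [(n₁-1)s₁² + (n₂-1)s₂²] / (n₁ + n₂ - 2) = [(24)(19.19²) + (32)(16.68²)] / 56 = 316.8083
SE = √(s_p²(1/n₁ + 1/n₂)) = √(316.8083 × (1/25 + 1/33)) = 4.7194
t = (x̄₁ - x̄₂) / SE = (47.78 - 49.90) / 4.7194 = -2.12 / 4.7194 = -0.449
p-value = 0.6550

Since p-value > α = 0.05, we fail to reject H₀.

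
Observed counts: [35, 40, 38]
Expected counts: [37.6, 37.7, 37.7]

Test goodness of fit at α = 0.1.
Chi-square goodness of fit test:
H₀: observed counts match expected distribution
H₁: observed counts differ from expected distribution
df = k - 1 = 2
χ² = Σ(O - E)²/E
   = (35 - 37.6)²/37.6 + (40 - 37.7)²/37.7 + (38 - 37.7)²/37.7
   = 0.180 + 0.140 + 0.002
   = 0.32
p-value = 0.8511

Since p-value > α = 0.1, we fail to reject H₀.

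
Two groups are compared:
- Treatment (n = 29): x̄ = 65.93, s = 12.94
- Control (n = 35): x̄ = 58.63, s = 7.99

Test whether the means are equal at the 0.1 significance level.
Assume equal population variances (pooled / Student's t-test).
Student's two-sample t-test (equal variances):
H₀: μ₁ = μ₂
H₁: μ₁ ≠ μ₂
df = n₁ + n₂ - 2 = 62
Pooled variance s_p² = [(n₁-1)s₁² + (n₂-1)s₂²] / (n₁ + n₂ - 2) = [(28)(12.94²) + (34)(7.99²)] / 62 = 110.6288
SE = √(s_p²(1/n₁ + 1/n₂)) = √(110.6288 × (1/29 + 1/35)) = 2.6411
t = (x̄₁ - x̄₂) / SE = (65.93 - 58.63) / 2.6411 = 7.30 / 2.6411 = 2.764
p-value = 0.0075

Since p-value < α = 0.1, we reject H₀.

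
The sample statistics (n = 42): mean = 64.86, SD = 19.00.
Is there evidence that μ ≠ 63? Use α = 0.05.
One-sample t-test:
H₀: μ = 63
H₁: μ ≠ 63
df = n - 1 = 41
t = (x̄ - μ₀) / (s/√n) = (64.86 - 63) / (19.00/√42) = 0.634
p-value = 0.5293

Since p-value > α = 0.05, we fail to reject H₀.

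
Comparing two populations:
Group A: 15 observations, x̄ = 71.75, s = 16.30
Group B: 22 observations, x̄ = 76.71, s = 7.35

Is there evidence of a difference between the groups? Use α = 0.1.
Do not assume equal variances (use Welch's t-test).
Welch's two-sample t-test:
H₀: μ₁ = μ₂
H₁: μ₁ ≠ μ₂
s₁²/n₁ = 16.30²/15 = 17.7127,  s₂²/n₂ = 7.35²/22 = 2.4556
SE = √(s₁²/n₁ + s₂²/n₂) = √(17.7127 + 2.4556) = 4.4909
df (Welch-Satterthwaite) = (s₁²/n₁ + s₂²/n₂)² / [(s₁²/n₁)²/(n₁-1) + (s₂²/n₂)²/(n₂-1)] ≈ 17.92
t = (x̄₁ - x̄₂) / SE = (71.75 - 76.71) / 4.4909 = -4.96 / 4.4909 = -1.104
p-value = 0.2840

Since p-value > α = 0.1, we fail to reject H₀.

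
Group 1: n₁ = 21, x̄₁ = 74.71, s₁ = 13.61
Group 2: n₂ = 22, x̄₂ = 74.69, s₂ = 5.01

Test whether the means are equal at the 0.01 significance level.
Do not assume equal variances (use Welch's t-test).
Welch's two-sample t-test:
H₀: μ₁ = μ₂
H₁: μ₁ ≠ μ₂
s₁²/n₁ = 13.61²/21 = 8.8206,  s₂²/n₂ = 5.01²/22 = 1.1409
SE = √(s₁²/n₁ + s₂²/n₂) = √(8.8206 + 1.1409) = 3.1562
df (Welch-Satterthwaite) = (s₁²/n₁ + s₂²/n₂)² / [(s₁²/n₁)²/(n₁-1) + (s₂²/n₂)²/(n₂-1)] ≈ 25.11
t = (x̄₁ - x̄₂) / SE = (74.71 - 74.69) / 3.1562 = 0.02 / 3.1562 = 0.006
p-value = 0.9950

Since p-value > α = 0.01, we fail to reject H₀.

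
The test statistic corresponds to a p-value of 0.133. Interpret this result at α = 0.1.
Since p = 0.133 > α = 0.1, fail to reject H₀.
There is insufficient evidence to reject the null hypothesis; the result is not statistically significant at the 0.1 level.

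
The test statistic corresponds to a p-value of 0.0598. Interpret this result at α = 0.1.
Since p = 0.0598 < α = 0.1, reject H₀.
There is sufficient evidence to reject the null hypothesis; the result is statistically significant at the 0.1 level.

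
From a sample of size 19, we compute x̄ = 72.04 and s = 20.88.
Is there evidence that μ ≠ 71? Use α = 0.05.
One-sample t-test:
H₀: μ = 71
H₁: μ ≠ 71
df = n - 1 = 18
t = (x̄ - μ₀) / (s/√n) = (72.04 - 71) / (20.88/√19) = 0.217
p-value = 0.8306

Since p-value > α = 0.05, we fail to reject H₀.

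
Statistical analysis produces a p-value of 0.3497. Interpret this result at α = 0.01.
Since p = 0.3497 > α = 0.01, fail to reject H₀.
There is insufficient evidence to reject the null hypothesis; the result is not statistically significant at the 0.01 level.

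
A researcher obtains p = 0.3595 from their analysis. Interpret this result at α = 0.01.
Since p = 0.3595 > α = 0.01, fail to reject H₀.
There is insufficient evidence to reject the null hypothesis; the result is not statistically significant at the 0.01 level.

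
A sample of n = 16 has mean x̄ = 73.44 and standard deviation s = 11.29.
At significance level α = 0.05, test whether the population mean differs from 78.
One-sample t-test:
H₀: μ = 78
H₁: μ ≠ 78
df = n - 1 = 15
t = (x̄ - μ₀) / (s/√n) = (73.44 - 78) / (11.29/√16) = -1.616
p-value = 0.1270

Since p-value > α = 0.05, we fail to reject H₀.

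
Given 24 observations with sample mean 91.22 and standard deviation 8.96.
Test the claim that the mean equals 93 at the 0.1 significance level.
One-sample t-test:
H₀: μ = 93
H₁: μ ≠ 93
df = n - 1 = 23
t = (x̄ - μ₀) / (s/√n) = (91.22 - 93) / (8.96/√24) = -0.973
p-value = 0.3406

Since p-value > α = 0.1, we fail to reject H₀.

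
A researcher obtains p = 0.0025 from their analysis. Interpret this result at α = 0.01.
Since p = 0.0025 < α = 0.01, reject H₀.
There is sufficient evidence to reject the null hypothesis; the result is statistically significant at the 0.01 level.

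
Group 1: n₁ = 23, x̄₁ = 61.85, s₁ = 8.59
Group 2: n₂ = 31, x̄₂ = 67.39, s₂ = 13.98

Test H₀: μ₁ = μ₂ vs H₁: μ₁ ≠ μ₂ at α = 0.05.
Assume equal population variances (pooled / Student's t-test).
Student's two-sample t-test (equal variances):
H₀: μ₁ = μ₂
H₁: μ₁ ≠ μ₂
df = n₁ + n₂ - 2 = 52
Pooled variance s_p² = [(n₁-1)s₁² + (n₂-1)s₂²] / (n₁ + n₂ - 2) = [(22)(8.59²) + (30)(13.98²)] / 52 = 143.9721
SE = √(s_p²(1/n₁ + 1/n₂)) = √(143.9721 × (1/23 + 1/31)) = 3.3021
t = (x̄₁ - x̄₂) / SE = (61.85 - 67.39) / 3.3021 = -5.54 / 3.3021 = -1.678
p-value = 0.0994

Since p-value > α = 0.05, we fail to reject H₀.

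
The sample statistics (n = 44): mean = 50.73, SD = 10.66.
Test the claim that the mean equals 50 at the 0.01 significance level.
One-sample t-test:
H₀: μ = 50
H₁: μ ≠ 50
df = n - 1 = 43
t = (x̄ - μ₀) / (s/√n) = (50.73 - 50) / (10.66/√44) = 0.454
p-value = 0.6519

Since p-value > α = 0.01, we fail to reject H₀.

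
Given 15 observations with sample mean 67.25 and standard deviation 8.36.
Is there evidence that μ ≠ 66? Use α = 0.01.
One-sample t-test:
H₀: μ = 66
H₁: μ ≠ 66
df = n - 1 = 14
t = (x̄ - μ₀) / (s/√n) = (67.25 - 66) / (8.36/√15) = 0.579
p-value = 0.5717

Since p-value > α = 0.01, we fail to reject H₀.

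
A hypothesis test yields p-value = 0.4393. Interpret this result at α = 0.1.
Since p = 0.4393 > α = 0.1, fail to reject H₀.
There is insufficient evidence to reject the null hypothesis; the result is not statistically significant at the 0.1 level.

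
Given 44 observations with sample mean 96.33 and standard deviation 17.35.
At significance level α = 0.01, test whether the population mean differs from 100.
One-sample t-test:
H₀: μ = 100
H₁: μ ≠ 100
df = n - 1 = 43
t = (x̄ - μ₀) / (s/√n) = (96.33 - 100) / (17.35/√44) = -1.403
p-value = 0.1678

Since p-value > α = 0.01, we fail to reject H₀.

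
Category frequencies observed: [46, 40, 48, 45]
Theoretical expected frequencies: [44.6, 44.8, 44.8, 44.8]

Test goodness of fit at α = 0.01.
Chi-square goodness of fit test:
H₀: observed counts match expected distribution
H₁: observed counts differ from expected distribution
df = k - 1 = 3
χ² = Σ(O - E)²/E
   = (46 - 44.6)²/44.6 + (40 - 44.8)²/44.8 + (48 - 44.8)²/44.8 + (45 - 44.8)²/44.8
   = 0.044 + 0.514 + 0.229 + 0.001
   = 0.79
p-value = 0.8524

Since p-value > α = 0.01, we fail to reject H₀.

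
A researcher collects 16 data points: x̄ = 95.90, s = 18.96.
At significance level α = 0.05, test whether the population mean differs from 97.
One-sample t-test:
H₀: μ = 97
H₁: μ ≠ 97
df = n - 1 = 15
t = (x̄ - μ₀) / (s/√n) = (95.90 - 97) / (18.96/√16) = -0.232
p-value = 0.8196

Since p-value > α = 0.05, we fail to reject H₀.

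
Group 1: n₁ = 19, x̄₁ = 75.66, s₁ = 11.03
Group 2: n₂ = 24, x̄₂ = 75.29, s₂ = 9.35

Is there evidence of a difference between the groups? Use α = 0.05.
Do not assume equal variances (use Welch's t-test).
Welch's two-sample t-test:
H₀: μ₁ = μ₂
H₁: μ₁ ≠ μ₂
s₁²/n₁ = 11.03²/19 = 6.4032,  s₂²/n₂ = 9.35²/24 = 3.6426
SE = √(s₁²/n₁ + s₂²/n₂) = √(6.4032 + 3.6426) = 3.1695
df (Welch-Satterthwaite) = (s₁²/n₁ + s₂²/n₂)² / [(s₁²/n₁)²/(n₁-1) + (s₂²/n₂)²/(n₂-1)] ≈ 35.35
t = (x̄₁ - x̄₂) / SE = (75.66 - 75.29) / 3.1695 = 0.37 / 3.1695 = 0.117
p-value = 0.9077

Since p-value > α = 0.05, we fail to reject H₀.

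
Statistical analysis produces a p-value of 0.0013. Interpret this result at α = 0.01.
Since p = 0.0013 < α = 0.01, reject H₀.
There is sufficient evidence to reject the null hypothesis; the result is statistically significant at the 0.01 level.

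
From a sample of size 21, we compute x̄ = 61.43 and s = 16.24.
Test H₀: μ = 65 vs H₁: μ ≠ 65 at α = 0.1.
One-sample t-test:
H₀: μ = 65
H₁: μ ≠ 65
df = n - 1 = 20
t = (x̄ - μ₀) / (s/√n) = (61.43 - 65) / (16.24/√21) = -1.007
p-value = 0.3258

Since p-value > α = 0.1, we fail to reject H₀.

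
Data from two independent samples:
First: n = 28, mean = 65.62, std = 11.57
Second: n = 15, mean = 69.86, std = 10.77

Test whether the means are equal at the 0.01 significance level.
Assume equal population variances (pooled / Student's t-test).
Student's two-sample t-test (equal variances):
H₀: μ₁ = μ₂
H₁: μ₁ ≠ μ₂
df = n₁ + n₂ - 2 = 41
Pooled variance s_p² = [(n₁-1)s₁² + (n₂-1)s₂²] / (n₁ + n₂ - 2) = [(27)(11.57²) + (14)(10.77²)] / 41 = 127.7623
SE = √(s_p²(1/n₁ + 1/n₂)) = √(127.7623 × (1/28 + 1/15)) = 3.6167
t = (x̄₁ - x̄₂) / SE = (65.62 - 69.86) / 3.6167 = -4.24 / 3.6167 = -1.172
p-value = 0.2478

Since p-value > α = 0.01, we fail to reject H₀.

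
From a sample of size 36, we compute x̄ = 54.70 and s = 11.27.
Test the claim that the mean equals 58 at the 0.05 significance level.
One-sample t-test:
H₀: μ = 58
H₁: μ ≠ 58
df = n - 1 = 35
t = (x̄ - μ₀) / (s/√n) = (54.70 - 58) / (11.27/√36) = -1.757
p-value = 0.0877

Since p-value > α = 0.05, we fail to reject H₀.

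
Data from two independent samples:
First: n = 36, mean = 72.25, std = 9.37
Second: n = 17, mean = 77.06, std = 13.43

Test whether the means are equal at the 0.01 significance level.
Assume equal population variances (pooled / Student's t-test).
Student's two-sample t-test (equal variances):
H₀: μ₁ = μ₂
H₁: μ₁ ≠ μ₂
df = n₁ + n₂ - 2 = 51
Pooled variance s_p² = [(n₁-1)s₁² + (n₂-1)s₂²] / (n₁ + n₂ - 2) = [(35)(9.37²) + (16)(13.43²)] / 51 = 116.8378
SE = √(s_p²(1/n₁ + 1/n₂)) = √(116.8378 × (1/36 + 1/17)) = 3.1809
t = (x̄₁ - x̄₂) / SE = (72.25 - 77.06) / 3.1809 = -4.81 / 3.1809 = -1.512
p-value = 0.1367

Since p-value > α = 0.01, we fail to reject H₀.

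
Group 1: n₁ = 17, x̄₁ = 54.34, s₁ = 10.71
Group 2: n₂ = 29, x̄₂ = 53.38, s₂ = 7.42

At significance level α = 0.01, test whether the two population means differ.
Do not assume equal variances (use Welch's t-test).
Welch's two-sample t-test:
H₀: μ₁ = μ₂
H₁: μ₁ ≠ μ₂
s₁²/n₁ = 10.71²/17 = 6.7473,  s₂²/n₂ = 7.42²/29 = 1.8985
SE = √(s₁²/n₁ + s₂²/n₂) = √(6.7473 + 1.8985) = 2.9404
df (Welch-Satterthwaite) = (s₁²/n₁ + s₂²/n₂)² / [(s₁²/n₁)²/(n₁-1) + (s₂²/n₂)²/(n₂-1)] ≈ 25.13
t = (x̄₁ - x̄₂) / SE = (54.34 - 53.38) / 2.9404 = 0.96 / 2.9404 = 0.326
p-value = 0.7468

Since p-value > α = 0.01, we fail to reject H₀.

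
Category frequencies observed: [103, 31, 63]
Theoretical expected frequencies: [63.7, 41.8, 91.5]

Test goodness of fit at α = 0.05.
Chi-square goodness of fit test:
H₀: observed counts match expected distribution
H₁: observed counts differ from expected distribution
df = k - 1 = 2
χ² = Σ(O - E)²/E
   = (103 - 63.7)²/63.7 + (31 - 41.8)²/41.8 + (63 - 91.5)²/91.5
   = 24.246 + 2.790 + 8.877
   = 35.91
p-value < 0.0001

Since p-value < α = 0.05, we reject H₀.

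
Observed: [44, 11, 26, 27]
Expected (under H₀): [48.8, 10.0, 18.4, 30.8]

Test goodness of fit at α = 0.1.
Chi-square goodness of fit test:
H₀: observed counts match expected distribution
H₁: observed counts differ from expected distribution
df = k - 1 = 3
χ² = Σ(O - E)²/E
   = (44 - 48.8)²/48.8 + (11 - 10.0)²/10.0 + (26 - 18.4)²/18.4 + (27 - 30.8)²/30.8
   = 0.472 + 0.100 + 3.139 + 0.469
   = 4.18
p-value = 0.2427

Since p-value > α = 0.1, we fail to reject H₀.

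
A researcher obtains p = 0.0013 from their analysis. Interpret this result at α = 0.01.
Since p = 0.0013 < α = 0.01, reject H₀.
There is sufficient evidence to reject the null hypothesis; the result is statistically significant at the 0.01 level.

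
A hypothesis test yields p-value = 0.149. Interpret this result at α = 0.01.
Since p = 0.149 > α = 0.01, fail to reject H₀.
There is insufficient evidence to reject the null hypothesis; the result is not statistically significant at the 0.01 level.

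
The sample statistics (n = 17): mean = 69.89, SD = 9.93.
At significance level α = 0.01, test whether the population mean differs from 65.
One-sample t-test:
H₀: μ = 65
H₁: μ ≠ 65
df = n - 1 = 16
t = (x̄ - μ₀) / (s/√n) = (69.89 - 65) / (9.93/√17) = 2.030
p-value = 0.0593

Since p-value > α = 0.01, we fail to reject H₀.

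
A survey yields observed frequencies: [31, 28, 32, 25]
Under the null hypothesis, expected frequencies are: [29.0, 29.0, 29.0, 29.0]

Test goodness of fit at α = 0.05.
Chi-square goodness of fit test:
H₀: observed counts match expected distribution
H₁: observed counts differ from expected distribution
df = k - 1 = 3
χ² = Σ(O - E)²/E
   = (31 - 29.0)²/29.0 + (28 - 29.0)²/29.0 + (32 - 29.0)²/29.0 + (25 - 29.0)²/29.0
   = 0.138 + 0.034 + 0.310 + 0.552
   = 1.03
p-value = 0.7929

Since p-value > α = 0.05, we fail to reject H₀.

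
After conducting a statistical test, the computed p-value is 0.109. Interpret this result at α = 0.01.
Since p = 0.109 > α = 0.01, fail to reject H₀.
There is insufficient evidence to reject the null hypothesis; the result is not statistically significant at the 0.01 level.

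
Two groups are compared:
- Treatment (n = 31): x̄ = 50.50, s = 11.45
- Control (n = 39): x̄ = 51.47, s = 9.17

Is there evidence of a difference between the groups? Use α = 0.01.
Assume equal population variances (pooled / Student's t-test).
Student's two-sample t-test (equal variances):
H₀: μ₁ = μ₂
H₁: μ₁ ≠ μ₂
df = n₁ + n₂ - 2 = 68
Pooled variance s_p² = [(n₁-1)s₁² + (n₂-1)s₂²] / (n₁ + n₂ - 2) = [(30)(11.45²) + (38)(9.17²)] / 68 = 104.8302
SE = √(s_p²(1/n₁ + 1/n₂)) = √(104.8302 × (1/31 + 1/39)) = 2.4637
t = (x̄₁ - x̄₂) / SE = (50.50 - 51.47) / 2.4637 = -0.97 / 2.4637 = -0.394
p-value = 0.6950

Since p-value > α = 0.01, we fail to reject H₀.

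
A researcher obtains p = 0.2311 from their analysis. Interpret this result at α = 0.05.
Since p = 0.2311 > α = 0.05, fail to reject H₀.
There is insufficient evidence to reject the null hypothesis; the result is not statistically significant at the 0.05 level.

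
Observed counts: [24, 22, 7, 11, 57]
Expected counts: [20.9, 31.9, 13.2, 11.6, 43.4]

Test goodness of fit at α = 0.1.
Chi-square goodness of fit test:
H₀: observed counts match expected distribution
H₁: observed counts differ from expected distribution
df = k - 1 = 4
χ² = Σ(O - E)²/E
   = (24 - 20.9)²/20.9 + (22 - 31.9)²/31.9 + (7 - 13.2)²/13.2 + (11 - 11.6)²/11.6 + (57 - 43.4)²/43.4
   = 0.460 + 3.072 + 2.912 + 0.031 + 4.262
   = 10.74
p-value = 0.0297

Since p-value < α = 0.1, we reject H₀.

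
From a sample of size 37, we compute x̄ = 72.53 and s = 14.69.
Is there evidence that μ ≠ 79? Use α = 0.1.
One-sample t-test:
H₀: μ = 79
H₁: μ ≠ 79
df = n - 1 = 36
t = (x̄ - μ₀) / (s/√n) = (72.53 - 79) / (14.69/√37) = -2.679
p-value = 0.0111

Since p-value < α = 0.1, we reject H₀.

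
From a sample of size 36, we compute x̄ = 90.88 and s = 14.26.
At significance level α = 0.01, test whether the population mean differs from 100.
One-sample t-test:
H₀: μ = 100
H₁: μ ≠ 100
df = n - 1 = 35
t = (x̄ - μ₀) / (s/√n) = (90.88 - 100) / (14.26/√36) = -3.837
p-value = 0.0005

Since p-value < α = 0.01, we reject H₀.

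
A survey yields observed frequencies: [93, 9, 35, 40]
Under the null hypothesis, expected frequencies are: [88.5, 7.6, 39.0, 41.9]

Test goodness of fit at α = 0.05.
Chi-square goodness of fit test:
H₀: observed counts match expected distribution
H₁: observed counts differ from expected distribution
df = k - 1 = 3
χ² = Σ(O - E)²/E
   = (93 - 88.5)²/88.5 + (9 - 7.6)²/7.6 + (35 - 39.0)²/39.0 + (40 - 41.9)²/41.9
   = 0.229 + 0.258 + 0.410 + 0.086
   = 0.98
p-value = 0.8053

Since p-value > α = 0.05, we fail to reject H₀.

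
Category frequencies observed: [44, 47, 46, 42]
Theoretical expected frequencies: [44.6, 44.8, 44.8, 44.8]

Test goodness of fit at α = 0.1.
Chi-square goodness of fit test:
H₀: observed counts match expected distribution
H₁: observed counts differ from expected distribution
df = k - 1 = 3
χ² = Σ(O - E)²/E
   = (44 - 44.6)²/44.6 + (47 - 44.8)²/44.8 + (46 - 44.8)²/44.8 + (42 - 44.8)²/44.8
   = 0.008 + 0.108 + 0.032 + 0.175
   = 0.32
p-value = 0.9556

Since p-value > α = 0.1, we fail to reject H₀.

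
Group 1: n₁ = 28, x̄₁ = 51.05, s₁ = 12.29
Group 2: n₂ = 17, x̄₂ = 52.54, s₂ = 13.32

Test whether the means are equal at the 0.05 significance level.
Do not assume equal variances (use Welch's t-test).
Welch's two-sample t-test:
H₀: μ₁ = μ₂
H₁: μ₁ ≠ μ₂
s₁²/n₁ = 12.29²/28 = 5.3944,  s₂²/n₂ = 13.32²/17 = 10.4366
SE = √(s₁²/n₁ + s₂²/n₂) = √(5.3944 + 10.4366) = 3.9788
df (Welch-Satterthwaite) = (s₁²/n₁ + s₂²/n₂)² / [(s₁²/n₁)²/(n₁-1) + (s₂²/n₂)²/(n₂-1)] ≈ 31.78
t = (x̄₁ - x̄₂) / SE = (51.05 - 52.54) / 3.9788 = -1.49 / 3.9788 = -0.374
p-value = 0.7105

Since p-value > α = 0.05, we fail to reject H₀.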